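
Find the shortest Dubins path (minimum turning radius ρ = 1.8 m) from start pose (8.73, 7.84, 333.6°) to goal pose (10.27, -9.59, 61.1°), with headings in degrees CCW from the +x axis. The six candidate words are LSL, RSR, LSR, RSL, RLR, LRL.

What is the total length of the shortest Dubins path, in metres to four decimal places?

21.9635 m

Let ψ = atan2(Δy, Δx) = atan2(-17.43, 1.54) = -84.9508° be the start→goal bearing.
Normalize: d = |goal − start| / ρ = 17.497900/1.8 = 9.721055, α = (θ_start − ψ) mod 360° = 58.5508° = 1.021905 rad, β = (θ_goal − ψ) mod 360° = 146.0508° = 2.549068 rad.
Common terms: sin α = 0.853103, cos α = 0.521742, sin β = 0.558457, cos β = -0.829533, cos(α−β) = 0.043619, d² = 94.498920. Work in radians in the unit-radius frame; every candidate has L = ρ·(t + p + q).
LSL: p² = 2 + d² − 2cos(α−β) + 2d(sin α − sin β) = 102.140226; p = √p² = 10.106445; φ = atan2(cos β − cos α, d + sin α − sin β) = -0.134106 rad; t = (φ − α) mod 2π = 5.127175 rad, q = (β − φ) mod 2π = 2.683174 rad → L = 1.8·(5.127175 + 10.106445 + 2.683174) = 1.8·17.916793 = 32.250228 m
RSR: p² = 2 + d² − 2cos(α−β) + 2d(sin β − sin α) = 90.683136; p = √p² = 9.522769; φ = atan2(cos α − cos β, d − sin α + sin β) = 0.142380 rad; t = (α − φ) mod 2π = 0.879525 rad, q = (φ − β) mod 2π = 3.876497 rad → L = 1.8·(0.879525 + 9.522769 + 3.876497) = 1.8·14.278792 = 25.701825 m
LSR: p² = d² − 2 + 2cos(α−β) + 2d(sin α + sin β) = 120.029875; p = √p² = 10.955815; φ = atan2(−cos α − cos β, d + sin α + sin β) − atan2(−2, p) = 0.208204 rad; t = (φ − α) mod 2π = 5.469484 rad, q = (φ − β) mod 2π = 3.942321 rad → L = 1.8·(5.469484 + 10.955815 + 3.942321) = 1.8·20.367620 = 36.661717 m
RSL: p² = d² − 2 + 2cos(α−β) − 2d(sin α + sin β) = 65.142442; p = √p² = 8.071087; φ = atan2(cos α + cos β, d − sin α − sin β) − atan2(2, p) = -0.279929 rad; t = (α − φ) mod 2π = 1.301834 rad, q = (β − φ) mod 2π = 2.828997 rad → L = 1.8·(1.301834 + 8.071087 + 2.828997) = 1.8·12.201918 = 21.963452 m
RLR: c = (6 − d² + 2cos(α−β) + 2d(sin α − sin β))/8 = -10.335392, |c| > 1 → infeasible
LRL: c = (6 − d² + 2cos(α−β) − 2d(sin α − sin β))/8 = -11.767528, |c| > 1 → infeasible
Shortest: RSL with L = 21.963452 m ≈ 21.9635 m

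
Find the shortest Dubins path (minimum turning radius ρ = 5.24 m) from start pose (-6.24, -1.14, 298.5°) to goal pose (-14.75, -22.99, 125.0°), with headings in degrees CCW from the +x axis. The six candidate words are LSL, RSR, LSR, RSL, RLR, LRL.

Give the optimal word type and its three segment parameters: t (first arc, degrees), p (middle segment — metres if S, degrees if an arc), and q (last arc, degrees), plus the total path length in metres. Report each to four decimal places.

Let ψ = atan2(Δy, Δx) = atan2(-21.85, -8.51) = -111.2796° be the start→goal bearing.
Normalize: d = |goal − start| / ρ = 23.448723/5.24 = 4.474947, α = (θ_start − ψ) mod 360° = 49.7796° = 0.868818 rad, β = (θ_goal − ψ) mod 360° = 236.2796° = 4.123857 rad.
Common terms: sin α = 0.763566, cos α = 0.645730, sin β = -0.831757, cos β = -0.555141, cos(α−β) = -0.993572, d² = 20.025152. Work in radians in the unit-radius frame; every candidate has L = ρ·(t + p + q).
LSL: p² = 2 + d² − 2cos(α−β) + 2d(sin α − sin β) = 38.290265; p = √p² = 6.187913; φ = atan2(cos β − cos α, d + sin α − sin β) = -0.195306 rad; t = (φ − α) mod 2π = 5.219061 rad, q = (β − φ) mod 2π = 4.319163 rad → L = 5.24·(5.219061 + 6.187913 + 4.319163) = 5.24·15.726137 = 82.404959 m
RSR: p² = 2 + d² − 2cos(α−β) + 2d(sin β − sin α) = 9.734325; p = √p² = 3.119988; φ = atan2(cos α − cos β, d − sin α + sin β) = 0.395095 rad; t = (α − φ) mod 2π = 0.473723 rad, q = (φ − β) mod 2π = 2.554423 rad → L = 5.24·(0.473723 + 3.119988 + 2.554423) = 5.24·6.148134 = 32.216224 m
LSR: p² = d² − 2 + 2cos(α−β) + 2d(sin α + sin β) = 15.427711; p = √p² = 3.927813; φ = atan2(−cos α − cos β, d + sin α + sin β) − atan2(−2, p) = 0.450418 rad; t = (φ − α) mod 2π = 5.864785 rad, q = (φ − β) mod 2π = 2.609746 rad → L = 5.24·(5.864785 + 3.927813 + 2.609746) = 5.24·12.402344 = 64.988283 m
RSL: p² = d² − 2 + 2cos(α−β) − 2d(sin α + sin β) = 16.648304; p = √p² = 4.080233; φ = atan2(cos α + cos β, d − sin α − sin β) − atan2(2, p) = -0.435814 rad; t = (α − φ) mod 2π = 1.304632 rad, q = (β − φ) mod 2π = 4.559671 rad → L = 5.24·(1.304632 + 4.080233 + 4.559671) = 5.24·9.944537 = 52.109371 m
RLR: c = (6 − d² + 2cos(α−β) + 2d(sin α − sin β))/8 = -0.216791; p = 2π − arccos c = 4.493863 rad; φ = atan2(cos α − cos β, d − sin α + sin β) = 0.395095 rad; t = (α − φ + p/2) mod 2π = 2.720655 rad, q = (α − β − t + p) mod 2π = 4.801355 rad → L = 5.24·(2.720655 + 4.493863 + 4.801355) = 5.24·12.015873 = 62.963173 m
LRL: c = (6 − d² + 2cos(α−β) − 2d(sin α − sin β))/8 = -3.786283, |c| > 1 → infeasible
Shortest: RSR with L = 32.216224 m ≈ 32.2162 m
Convert RSR to answer units (arcs ×180/π): t = 0.473723·180/π = 27.1423°, p = ρ·p = 5.24·3.119988 = 16.3487 m, q = 2.554423·180/π = 146.3577°, L = 32.2162 m.

RSR: t = 27.1423°, p = 16.3487 m, q = 146.3577°, L = 32.2162 m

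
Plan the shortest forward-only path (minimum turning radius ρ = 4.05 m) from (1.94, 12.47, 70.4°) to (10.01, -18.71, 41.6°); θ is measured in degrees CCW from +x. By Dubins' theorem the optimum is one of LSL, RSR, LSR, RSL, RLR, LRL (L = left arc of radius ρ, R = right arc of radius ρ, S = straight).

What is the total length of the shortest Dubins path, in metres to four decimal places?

48.2378 m

Let ψ = atan2(Δy, Δx) = atan2(-31.18, 8.07) = -75.4891° be the start→goal bearing.
Normalize: d = |goal − start| / ρ = 32.207411/4.05 = 7.952447, α = (θ_start − ψ) mod 360° = 145.8891° = 2.546246 rad, β = (θ_goal − ψ) mod 360° = 117.0891° = 2.043591 rad.
Common terms: sin α = 0.560796, cos α = -0.827954, sin β = 0.890299, cos β = -0.455376, cos(α−β) = 0.876307, d² = 63.241414. Work in radians in the unit-radius frame; every candidate has L = ρ·(t + p + q).
LSL: p² = 2 + d² − 2cos(α−β) + 2d(sin α − sin β) = 58.248087; p = √p² = 7.632043; φ = atan2(cos β − cos α, d + sin α − sin β) = 0.048837 rad; t = (φ − α) mod 2π = 3.785776 rad, q = (β − φ) mod 2π = 1.994754 rad → L = 4.05·(3.785776 + 7.632043 + 1.994754) = 4.05·13.412574 = 54.320924 m
RSR: p² = 2 + d² − 2cos(α−β) + 2d(sin β − sin α) = 68.729515; p = √p² = 8.290327; φ = atan2(cos α − cos β, d − sin α + sin β) = -0.044956 rad; t = (α − φ) mod 2π = 2.591202 rad, q = (φ − β) mod 2π = 4.194638 rad → L = 4.05·(2.591202 + 8.290327 + 4.194638) = 4.05·15.076167 = 61.058475 m
LSR: p² = d² − 2 + 2cos(α−β) + 2d(sin α + sin β) = 86.073540; p = √p² = 9.277583; φ = atan2(−cos α − cos β, d + sin α + sin β) − atan2(−2, p) = 0.347959 rad; t = (φ − α) mod 2π = 4.084899 rad, q = (φ − β) mod 2π = 4.587554 rad → L = 4.05·(4.084899 + 9.277583 + 4.587554) = 4.05·17.950035 = 72.697642 m
RSL: p² = d² − 2 + 2cos(α−β) − 2d(sin α + sin β) = 39.914515; p = √p² = 6.317794; φ = atan2(cos α + cos β, d − sin α − sin β) − atan2(2, p) = -0.501474 rad; t = (α − φ) mod 2π = 3.047720 rad, q = (β − φ) mod 2π = 2.545065 rad → L = 4.05·(3.047720 + 6.317794 + 2.545065) = 4.05·11.910578 = 48.237842 m
RLR: c = (6 − d² + 2cos(α−β) + 2d(sin α − sin β))/8 = -7.591189, |c| > 1 → infeasible
LRL: c = (6 − d² + 2cos(α−β) − 2d(sin α − sin β))/8 = -6.281011, |c| > 1 → infeasible
Shortest: RSL with L = 48.237842 m ≈ 48.2378 m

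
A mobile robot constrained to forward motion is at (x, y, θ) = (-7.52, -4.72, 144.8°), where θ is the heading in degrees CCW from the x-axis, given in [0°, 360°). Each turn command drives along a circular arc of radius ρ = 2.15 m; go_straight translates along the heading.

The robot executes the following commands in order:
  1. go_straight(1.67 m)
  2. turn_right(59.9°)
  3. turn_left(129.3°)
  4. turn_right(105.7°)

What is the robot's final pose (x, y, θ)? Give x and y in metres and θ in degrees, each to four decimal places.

set_pose: (x, y, θ) = (-7.5200, -4.7200, 144.8000°), ρ = 2.15
go_straight(1.67): x += 1.67·cos θ, y += 1.67·sin θ → (-8.8846, -3.7574, 144.8000°)
turn_right(59.9°): centre at ρ to the right, rotate −59.9° → (-9.7868, -1.8094, 84.9000°)
turn_left(129.3°): centre at ρ to the left, rotate +129.3° → (-13.1368, 0.1600, 214.2000°)
turn_right(105.7°): centre at ρ to the right, rotate −105.7° → (-16.3841, 1.2560, 108.5000°)

(-16.3841, 1.2560, 108.5000°)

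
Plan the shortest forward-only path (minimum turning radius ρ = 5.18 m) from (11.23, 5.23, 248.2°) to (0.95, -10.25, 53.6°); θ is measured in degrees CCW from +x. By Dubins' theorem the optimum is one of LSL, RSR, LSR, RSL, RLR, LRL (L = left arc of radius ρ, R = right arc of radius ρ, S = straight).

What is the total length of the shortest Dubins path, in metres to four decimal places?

Let ψ = atan2(Δy, Δx) = atan2(-15.48, -10.28) = -123.5874° be the start→goal bearing.
Normalize: d = |goal − start| / ρ = 18.582486/5.18 = 3.587353, α = (θ_start − ψ) mod 360° = 11.7874° = 0.205730 rad, β = (θ_goal − ψ) mod 360° = 177.1874° = 3.092504 rad.
Common terms: sin α = 0.204282, cos α = 0.978912, sin β = 0.049069, cos β = -0.998795, cos(α−β) = -0.967709, d² = 12.869099. Work in radians in the unit-radius frame; every candidate has L = ρ·(t + p + q).
LSL: p² = 2 + d² − 2cos(α−β) + 2d(sin α − sin β) = 17.918125; p = √p² = 4.232981; φ = atan2(cos β − cos α, d + sin α − sin β) = -0.486137 rad; t = (φ − α) mod 2π = 5.591319 rad, q = (β − φ) mod 2π = 3.578641 rad → L = 5.18·(5.591319 + 4.232981 + 3.578641) = 5.18·13.402940 = 69.427232 m
RSR: p² = 2 + d² − 2cos(α−β) + 2d(sin β − sin α) = 15.690909; p = √p² = 3.961175; φ = atan2(cos α − cos β, d − sin α + sin β) = 0.522759 rad; t = (α − φ) mod 2π = 5.966156 rad, q = (φ − β) mod 2π = 3.713440 rad → L = 5.18·(5.966156 + 3.961175 + 3.713440) = 5.18·13.640771 = 70.659195 m
LSR: p² = d² − 2 + 2cos(α−β) + 2d(sin α + sin β) = 10.751393; p = √p² = 3.278932; φ = atan2(−cos α − cos β, d + sin α + sin β) − atan2(−2, p) = 0.552884 rad; t = (φ − α) mod 2π = 0.347154 rad, q = (φ − β) mod 2π = 3.743565 rad → L = 5.18·(0.347154 + 3.278932 + 3.743565) = 5.18·7.369651 = 38.174791 m
RSL: p² = d² − 2 + 2cos(α−β) − 2d(sin α + sin β) = 7.115967; p = √p² = 2.667577; φ = atan2(cos α + cos β, d − sin α − sin β) − atan2(2, p) = -0.649301 rad; t = (α − φ) mod 2π = 0.855031 rad, q = (β − φ) mod 2π = 3.741805 rad → L = 5.18·(0.855031 + 2.667577 + 3.741805) = 5.18·7.264413 = 37.629660 m
RLR: c = (6 − d² + 2cos(α−β) + 2d(sin α − sin β))/8 = -0.961364; p = 2π − arccos c = 3.420475 rad; φ = atan2(cos α − cos β, d − sin α + sin β) = 0.522759 rad; t = (α − φ + p/2) mod 2π = 1.393208 rad, q = (α − β − t + p) mod 2π = 5.423678 rad → L = 5.18·(1.393208 + 3.420475 + 5.423678) = 5.18·10.237361 = 53.029531 m
LRL: c = (6 − d² + 2cos(α−β) − 2d(sin α − sin β))/8 = -1.239766, |c| > 1 → infeasible
Shortest: RSL with L = 37.629660 m ≈ 37.6297 m

37.6297 m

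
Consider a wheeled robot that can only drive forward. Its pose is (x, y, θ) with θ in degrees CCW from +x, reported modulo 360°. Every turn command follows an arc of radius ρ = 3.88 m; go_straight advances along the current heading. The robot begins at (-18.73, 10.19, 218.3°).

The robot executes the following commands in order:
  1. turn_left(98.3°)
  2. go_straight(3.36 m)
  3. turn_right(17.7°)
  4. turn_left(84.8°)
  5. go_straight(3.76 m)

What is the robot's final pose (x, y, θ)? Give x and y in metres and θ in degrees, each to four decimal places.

(-7.4197, 0.9071, 23.7000°)

set_pose: (x, y, θ) = (-18.7300, 10.1900, 218.3000°), ρ = 3.88
turn_left(98.3°): centre at ρ to the left, rotate +98.3° → (-18.9912, 4.3260, 316.6000°)
go_straight(3.36): x += 3.36·cos θ, y += 3.36·sin θ → (-16.5499, 2.0173, 316.6000°)
turn_right(17.7°): centre at ρ to the right, rotate −17.7° → (-15.8190, 1.0734, 298.9000°)
turn_left(84.8°): centre at ρ to the left, rotate +84.8° → (-10.8626, -0.6043, 383.7000° ≡ 23.7000°)
go_straight(3.76): x += 3.76·cos θ, y += 3.76·sin θ → (-7.4197, 0.9071, 23.7000°)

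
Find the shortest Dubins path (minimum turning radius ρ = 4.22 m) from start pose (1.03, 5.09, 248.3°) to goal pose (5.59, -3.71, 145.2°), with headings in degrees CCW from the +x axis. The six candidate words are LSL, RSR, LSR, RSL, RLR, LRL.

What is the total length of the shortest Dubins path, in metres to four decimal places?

Let ψ = atan2(Δy, Δx) = atan2(-8.80, 4.56) = -62.6076° be the start→goal bearing.
Normalize: d = |goal − start| / ρ = 9.911286/4.22 = 2.348646, α = (θ_start − ψ) mod 360° = 310.9076° = 5.426362 rad, β = (θ_goal − ψ) mod 360° = 207.8076° = 3.626927 rad.
Common terms: sin α = -0.755766, cos α = 0.654841, sin β = -0.466504, cos β = -0.884519, cos(α−β) = -0.226651, d² = 5.516138. Work in radians in the unit-radius frame; every candidate has L = ρ·(t + p + q).
LSL: p² = 2 + d² − 2cos(α−β) + 2d(sin α − sin β) = 6.610694; p = √p² = 2.571127; φ = atan2(cos β − cos α, d + sin α − sin β) = -0.641890 rad; t = (φ − α) mod 2π = 0.214933 rad, q = (β − φ) mod 2π = 4.268817 rad → L = 4.22·(0.214933 + 2.571127 + 4.268817) = 4.22·7.054878 = 29.771584 m
RSR: p² = 2 + d² − 2cos(α−β) + 2d(sin β − sin α) = 9.328188; p = √p² = 3.054208; φ = atan2(cos α − cos β, d − sin α + sin β) = 0.528239 rad; t = (α − φ) mod 2π = 4.898123 rad, q = (φ − β) mod 2π = 3.184497 rad → L = 4.22·(4.898123 + 3.054208 + 3.184497) = 4.22·11.136828 = 46.997414 m
LSR: p² = d² − 2 + 2cos(α−β) + 2d(sin α + sin β) = -2.678527 < 0 → infeasible
RSL: p² = d² − 2 + 2cos(α−β) − 2d(sin α + sin β) = 8.804198; p = √p² = 2.967187; φ = atan2(cos α + cos β, d − sin α − sin β) − atan2(2, p) = -0.657320 rad; t = (α − φ) mod 2π = 6.083681 rad, q = (β − φ) mod 2π = 4.284247 rad → L = 4.22·(6.083681 + 2.967187 + 4.284247) = 4.22·13.335115 = 56.274187 m
RLR: c = (6 − d² + 2cos(α−β) + 2d(sin α − sin β))/8 = -0.166024; p = 2π − arccos c = 4.545593 rad; φ = atan2(cos α − cos β, d − sin α + sin β) = 0.528239 rad; t = (α − φ + p/2) mod 2π = 0.887734 rad, q = (α − β − t + p) mod 2π = 5.457293 rad → L = 4.22·(0.887734 + 4.545593 + 5.457293) = 4.22·10.890621 = 45.958419 m
LRL: c = (6 − d² + 2cos(α−β) − 2d(sin α − sin β))/8 = 0.173663; p = 2π − arccos c = 4.886937 rad; φ = atan2(cos β − cos α, d + sin α − sin β) = -0.641890 rad; t = (φ − α + p/2) mod 2π = 2.658402 rad, q = (β − α − t + p) mod 2π = 0.429101 rad → L = 4.22·(2.658402 + 4.886937 + 0.429101) = 4.22·7.974440 = 33.652137 m
Shortest: LSL with L = 29.771584 m ≈ 29.7716 m

29.7716 m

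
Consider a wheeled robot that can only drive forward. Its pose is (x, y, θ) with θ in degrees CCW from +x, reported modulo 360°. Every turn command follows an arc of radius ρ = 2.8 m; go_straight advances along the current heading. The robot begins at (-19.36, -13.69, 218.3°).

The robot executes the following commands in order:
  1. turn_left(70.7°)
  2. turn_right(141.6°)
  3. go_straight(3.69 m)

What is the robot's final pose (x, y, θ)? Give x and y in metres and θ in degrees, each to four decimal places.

set_pose: (x, y, θ) = (-19.3600, -13.6900, 218.3000°), ρ = 2.8
turn_left(70.7°): centre at ρ to the left, rotate +70.7° → (-20.2721, -16.7990, 289.0000°)
turn_right(141.6°): centre at ρ to the right, rotate −141.6° → (-24.4281, -20.0694, 147.4000°)
go_straight(3.69): x += 3.69·cos θ, y += 3.69·sin θ → (-27.5367, -18.0814, 147.4000°)

(-27.5367, -18.0814, 147.4000°)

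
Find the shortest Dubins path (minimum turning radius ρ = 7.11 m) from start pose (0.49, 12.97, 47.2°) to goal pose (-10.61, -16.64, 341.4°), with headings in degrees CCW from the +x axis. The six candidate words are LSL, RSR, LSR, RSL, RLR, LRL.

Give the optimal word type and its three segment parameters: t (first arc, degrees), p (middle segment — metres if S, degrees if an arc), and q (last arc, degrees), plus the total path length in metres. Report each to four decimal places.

RSL: t = 213.5642°, p = 17.9061 m, q = 147.7642°, L = 62.7444 m

Let ψ = atan2(Δy, Δx) = atan2(-29.61, -11.10) = -110.5497° be the start→goal bearing.
Normalize: d = |goal − start| / ρ = 31.622177/7.11 = 4.447564, α = (θ_start − ψ) mod 360° = 157.7497° = 2.753251 rad, β = (θ_goal − ψ) mod 360° = 91.9497° = 1.604825 rad.
Common terms: sin α = 0.378654, cos α = -0.925538, sin β = 0.999421, cos β = -0.034022, cos(α−β) = 0.409923, d² = 19.780822. Work in radians in the unit-radius frame; every candidate has L = ρ·(t + p + q).
LSL: p² = 2 + d² − 2cos(α−β) + 2d(sin α − sin β) = 15.439171; p = √p² = 3.929271; φ = atan2(cos β − cos α, d + sin α − sin β) = 0.228884 rad; t = (φ − α) mod 2π = 3.758818 rad, q = (β − φ) mod 2π = 1.375940 rad → L = 7.11·(3.758818 + 3.929271 + 1.375940) = 7.11·9.064030 = 64.445252 m
RSR: p² = 2 + d² − 2cos(α−β) + 2d(sin β − sin α) = 26.482781; p = √p² = 5.146142; φ = atan2(cos α − cos β, d − sin α + sin β) = -0.174118 rad; t = (α − φ) mod 2π = 2.927370 rad, q = (φ − β) mod 2π = 4.504242 rad → L = 7.11·(2.927370 + 5.146142 + 4.504242) = 7.11·12.577754 = 89.427833 m
LSR: p² = d² − 2 + 2cos(α−β) + 2d(sin α + sin β) = 30.858819; p = √p² = 5.555071; φ = atan2(−cos α − cos β, d + sin α + sin β) − atan2(−2, p) = 0.508831 rad; t = (φ − α) mod 2π = 4.038765 rad, q = (φ − β) mod 2π = 5.187191 rad → L = 7.11·(4.038765 + 5.555071 + 5.187191) = 7.11·14.781028 = 105.093107 m
RSL: p² = d² − 2 + 2cos(α−β) − 2d(sin α + sin β) = 6.342517; p = √p² = 2.518435; φ = atan2(cos α + cos β, d − sin α − sin β) − atan2(2, p) = -0.974147 rad; t = (α − φ) mod 2π = 3.727399 rad, q = (β − φ) mod 2π = 2.578972 rad → L = 7.11·(3.727399 + 2.518435 + 2.578972) = 7.11·8.824806 = 62.744370 m
RLR: c = (6 − d² + 2cos(α−β) + 2d(sin α − sin β))/8 = -2.310348, |c| > 1 → infeasible
LRL: c = (6 − d² + 2cos(α−β) − 2d(sin α − sin β))/8 = -0.929896; p = 2π − arccos c = 3.518258 rad; φ = atan2(cos β − cos α, d + sin α − sin β) = 0.228884 rad; t = (φ − α + p/2) mod 2π = 5.517947 rad, q = (β − α − t + p) mod 2π = 3.135069 rad → L = 7.11·(5.517947 + 3.518258 + 3.135069) = 7.11·12.171274 = 86.537760 m
Shortest: RSL with L = 62.744370 m ≈ 62.7444 m
Convert RSL to answer units (arcs ×180/π): t = 3.727399·180/π = 213.5642°, p = ρ·p = 7.11·2.518435 = 17.9061 m, q = 2.578972·180/π = 147.7642°, L = 62.7444 m.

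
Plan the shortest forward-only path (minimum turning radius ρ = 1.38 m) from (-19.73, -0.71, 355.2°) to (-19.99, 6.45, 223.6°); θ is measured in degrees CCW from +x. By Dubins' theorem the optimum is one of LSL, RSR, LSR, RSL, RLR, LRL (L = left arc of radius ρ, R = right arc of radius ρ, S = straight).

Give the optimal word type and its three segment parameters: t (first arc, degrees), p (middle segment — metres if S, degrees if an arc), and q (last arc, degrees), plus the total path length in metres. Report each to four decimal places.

Let ψ = atan2(Δy, Δx) = atan2(7.16, -0.26) = 92.0797° be the start→goal bearing.
Normalize: d = |goal − start| / ρ = 7.164719/1.38 = 5.191825, α = (θ_start − ψ) mod 360° = 263.1203° = 4.592316 rad, β = (θ_goal − ψ) mod 360° = 131.5203° = 2.295463 rad.
Common terms: sin α = -0.992800, cos α = -0.119784, sin β = 0.748720, cos β = -0.662886, cos(α−β) = -0.663926, d² = 26.955051. Work in radians in the unit-radius frame; every candidate has L = ρ·(t + p + q).
LSL: p² = 2 + d² − 2cos(α−β) + 2d(sin α − sin β) = 12.199564; p = √p² = 3.492787; φ = atan2(cos β − cos α, d + sin α − sin β) = -0.156126 rad; t = (φ − α) mod 2π = 1.534743 rad, q = (β − φ) mod 2π = 2.451589 rad → L = 1.38·(1.534743 + 3.492787 + 2.451589) = 1.38·7.479119 = 10.321185 m
RSR: p² = 2 + d² − 2cos(α−β) + 2d(sin β − sin α) = 48.366243; p = √p² = 6.954584; φ = atan2(cos α − cos β, d − sin α + sin β) = 0.078172 rad; t = (α − φ) mod 2π = 4.514144 rad, q = (φ − β) mod 2π = 4.065895 rad → L = 1.38·(4.514144 + 6.954584 + 4.065895) = 1.38·15.534623 = 21.437780 m
LSR: p² = d² − 2 + 2cos(α−β) + 2d(sin α + sin β) = 21.092763; p = √p² = 4.592686; φ = atan2(−cos α − cos β, d + sin α + sin β) − atan2(−2, p) = 0.567597 rad; t = (φ − α) mod 2π = 2.258466 rad, q = (φ − β) mod 2π = 4.555319 rad → L = 1.38·(2.258466 + 4.592686 + 4.555319) = 1.38·11.406471 = 15.740930 m
RSL: p² = d² − 2 + 2cos(α−β) − 2d(sin α + sin β) = 26.161635; p = √p² = 5.114845; φ = atan2(cos α + cos β, d − sin α − sin β) − atan2(2, p) = -0.515739 rad; t = (α − φ) mod 2π = 5.108055 rad, q = (β − φ) mod 2π = 2.811202 rad → L = 1.38·(5.108055 + 5.114845 + 2.811202) = 1.38·13.034102 = 17.987060 m
RLR: c = (6 − d² + 2cos(α−β) + 2d(sin α − sin β))/8 = -5.045780, |c| > 1 → infeasible
LRL: c = (6 − d² + 2cos(α−β) − 2d(sin α − sin β))/8 = -0.524946; p = 2π − arccos c = 4.159738 rad; φ = atan2(cos β − cos α, d + sin α − sin β) = -0.156126 rad; t = (φ − α + p/2) mod 2π = 3.614612 rad, q = (β − α − t + p) mod 2π = 4.531458 rad → L = 1.38·(3.614612 + 4.159738 + 4.531458) = 1.38·12.305808 = 16.982015 m
Shortest: LSL with L = 10.321185 m ≈ 10.3212 m
Convert LSL to answer units (arcs ×180/π): t = 1.534743·180/π = 87.9343°, p = ρ·p = 1.38·3.492787 = 4.8200 m, q = 2.451589·180/π = 140.4657°, L = 10.3212 m.

LSL: t = 87.9343°, p = 4.8200 m, q = 140.4657°, L = 10.3212 m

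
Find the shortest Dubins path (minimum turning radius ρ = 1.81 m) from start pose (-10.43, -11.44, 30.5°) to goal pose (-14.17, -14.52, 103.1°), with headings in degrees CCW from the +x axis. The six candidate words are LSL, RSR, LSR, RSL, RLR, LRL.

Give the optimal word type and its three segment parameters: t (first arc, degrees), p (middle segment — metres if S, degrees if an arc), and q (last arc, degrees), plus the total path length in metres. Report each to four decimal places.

Let ψ = atan2(Δy, Δx) = atan2(-3.08, -3.74) = -140.5275° be the start→goal bearing.
Normalize: d = |goal − start| / ρ = 4.844997/1.81 = 2.676794, α = (θ_start − ψ) mod 360° = 171.0275° = 2.984994 rad, β = (θ_goal − ψ) mod 360° = 243.6275° = 4.252103 rad.
Common terms: sin α = 0.155960, cos α = -0.987763, sin β = -0.895925, cos β = -0.444205, cos(α−β) = 0.299041, d² = 7.165227. Work in radians in the unit-radius frame; every candidate has L = ρ·(t + p + q).
LSL: p² = 2 + d² − 2cos(α−β) + 2d(sin α − sin β) = 14.198505; p = √p² = 3.768090; φ = atan2(cos β − cos α, d + sin α − sin β) = 0.144758 rad; t = (φ − α) mod 2π = 3.442950 rad, q = (β − φ) mod 2π = 4.107345 rad → L = 1.81·(3.442950 + 3.768090 + 4.107345) = 1.81·11.318385 = 20.486276 m
RSR: p² = 2 + d² − 2cos(α−β) + 2d(sin β − sin α) = 2.935786; p = √p² = 1.713413; φ = atan2(cos α − cos β, d − sin α + sin β) = -0.322815 rad; t = (α − φ) mod 2π = 3.307809 rad, q = (φ − β) mod 2π = 1.708268 rad → L = 1.81·(3.307809 + 1.713413 + 1.708268) = 1.81·6.729490 = 12.180376 m
LSR: p² = d² − 2 + 2cos(α−β) + 2d(sin α + sin β) = 1.801837; p = √p² = 1.342325; φ = atan2(−cos α − cos β, d + sin α + sin β) − atan2(−2, p) = 1.616329 rad; t = (φ − α) mod 2π = 4.914521 rad, q = (φ − β) mod 2π = 3.647412 rad → L = 1.81·(4.914521 + 1.342325 + 3.647412) = 1.81·9.904258 = 17.926706 m
RSL: p² = d² − 2 + 2cos(α−β) − 2d(sin α + sin β) = 9.724780; p = √p² = 3.118458; φ = atan2(cos α + cos β, d − sin α − sin β) − atan2(2, p) = -0.967129 rad; t = (α − φ) mod 2π = 3.952122 rad, q = (β − φ) mod 2π = 5.219232 rad → L = 1.81·(3.952122 + 3.118458 + 5.219232) = 1.81·12.289812 = 22.244560 m
RLR: c = (6 − d² + 2cos(α−β) + 2d(sin α − sin β))/8 = 0.633027; p = 2π − arccos c = 5.397846 rad; φ = atan2(cos α − cos β, d − sin α + sin β) = -0.322815 rad; t = (α − φ + p/2) mod 2π = 6.006732 rad, q = (α − β − t + p) mod 2π = 4.407191 rad → L = 1.81·(6.006732 + 5.397846 + 4.407191) = 1.81·15.811768 = 28.619300 m
LRL: c = (6 − d² + 2cos(α−β) − 2d(sin α − sin β))/8 = -0.774813; p = 2π − arccos c = 3.825970 rad; φ = atan2(cos β − cos α, d + sin α − sin β) = 0.144758 rad; t = (φ − α + p/2) mod 2π = 5.355935 rad, q = (β − α − t + p) mod 2π = 6.020329 rad → L = 1.81·(5.355935 + 3.825970 + 6.020329) = 1.81·15.202233 = 27.516042 m
Shortest: RSR with L = 12.180376 m ≈ 12.1804 m
Convert RSR to answer units (arcs ×180/π): t = 3.307809·180/π = 189.5235°, p = ρ·p = 1.81·1.713413 = 3.1013 m, q = 1.708268·180/π = 97.8765°, L = 12.1804 m.

RSR: t = 189.5235°, p = 3.1013 m, q = 97.8765°, L = 12.1804 m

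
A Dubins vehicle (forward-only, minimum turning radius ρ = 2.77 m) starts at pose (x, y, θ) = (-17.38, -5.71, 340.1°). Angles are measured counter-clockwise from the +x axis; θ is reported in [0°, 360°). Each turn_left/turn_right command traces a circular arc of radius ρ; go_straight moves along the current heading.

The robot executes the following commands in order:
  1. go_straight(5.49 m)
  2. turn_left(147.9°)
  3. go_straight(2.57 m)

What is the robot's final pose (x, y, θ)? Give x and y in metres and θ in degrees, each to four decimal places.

set_pose: (x, y, θ) = (-17.3800, -5.7100, 340.1000°), ρ = 2.77
go_straight(5.49): x += 5.49·cos θ, y += 5.49·sin θ → (-12.2178, -7.5787, 340.1000°)
turn_left(147.9°): centre at ρ to the left, rotate +147.9° → (-9.0922, -3.2687, 488.0000° ≡ 128.0000°)
go_straight(2.57): x += 2.57·cos θ, y += 2.57·sin θ → (-10.6744, -1.2435, 128.0000°)

(-10.6744, -1.2435, 128.0000°)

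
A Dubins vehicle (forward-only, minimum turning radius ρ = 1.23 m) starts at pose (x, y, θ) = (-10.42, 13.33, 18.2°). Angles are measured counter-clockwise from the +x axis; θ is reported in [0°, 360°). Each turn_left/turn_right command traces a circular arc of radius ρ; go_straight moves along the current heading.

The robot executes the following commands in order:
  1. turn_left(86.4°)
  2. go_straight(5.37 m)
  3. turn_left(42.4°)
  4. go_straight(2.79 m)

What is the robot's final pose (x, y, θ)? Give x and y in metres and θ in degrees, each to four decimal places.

(-13.8278, 22.2462, 147.0000°)

set_pose: (x, y, θ) = (-10.4200, 13.3300, 18.2000°), ρ = 1.23
turn_left(86.4°): centre at ρ to the left, rotate +86.4° → (-9.6139, 14.8085, 104.6000°)
go_straight(5.37): x += 5.37·cos θ, y += 5.37·sin θ → (-10.9675, 20.0051, 104.6000°)
turn_left(42.4°): centre at ρ to the left, rotate +42.4° → (-11.4879, 20.7266, 147.0000°)
go_straight(2.79): x += 2.79·cos θ, y += 2.79·sin θ → (-13.8278, 22.2462, 147.0000°)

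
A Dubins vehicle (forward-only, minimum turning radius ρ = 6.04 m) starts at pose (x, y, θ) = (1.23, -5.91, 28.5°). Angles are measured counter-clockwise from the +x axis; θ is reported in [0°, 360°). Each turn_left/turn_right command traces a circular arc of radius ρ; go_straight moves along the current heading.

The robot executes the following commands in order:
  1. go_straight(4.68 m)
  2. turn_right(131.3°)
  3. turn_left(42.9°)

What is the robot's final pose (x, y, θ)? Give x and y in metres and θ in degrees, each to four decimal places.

(14.7792, -14.6904, 300.1000°)

set_pose: (x, y, θ) = (1.2300, -5.9100, 28.5000°), ρ = 6.04
go_straight(4.68): x += 4.68·cos θ, y += 4.68·sin θ → (5.3429, -3.6769, 28.5000°)
turn_right(131.3°): centre at ρ to the right, rotate −131.3° → (14.1148, -10.3231, -102.8000° ≡ 257.2000°)
turn_left(42.9°): centre at ρ to the left, rotate +42.9° → (14.7792, -14.6904, 300.1000°)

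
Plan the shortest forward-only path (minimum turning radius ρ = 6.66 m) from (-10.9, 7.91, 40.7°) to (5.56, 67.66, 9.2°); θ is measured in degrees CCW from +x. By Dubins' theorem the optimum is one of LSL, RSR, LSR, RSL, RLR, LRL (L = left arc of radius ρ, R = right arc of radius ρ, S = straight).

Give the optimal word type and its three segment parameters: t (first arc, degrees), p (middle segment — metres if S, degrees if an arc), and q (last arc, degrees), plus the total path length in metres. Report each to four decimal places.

Let ψ = atan2(Δy, Δx) = atan2(59.75, 16.46) = 74.5981° be the start→goal bearing.
Normalize: d = |goal − start| / ρ = 61.975754/6.66 = 9.305669, α = (θ_start − ψ) mod 360° = 326.1019° = 5.691551 rad, β = (θ_goal − ψ) mod 360° = 294.6019° = 5.141773 rad.
Common terms: sin α = -0.557718, cos α = 0.830031, sin β = -0.909222, cos β = 0.416311, cos(α−β) = 0.852640, d² = 86.595472. Work in radians in the unit-radius frame; every candidate has L = ρ·(t + p + q).
LSL: p² = 2 + d² − 2cos(α−β) + 2d(sin α − sin β) = 93.432161; p = √p² = 9.666031; φ = atan2(cos β − cos α, d + sin α − sin β) = -0.042815 rad; t = (φ − α) mod 2π = 0.548819 rad, q = (β − φ) mod 2π = 5.184587 rad → L = 6.66·(0.548819 + 9.666031 + 5.184587) = 6.66·15.399438 = 102.560256 m
RSR: p² = 2 + d² − 2cos(α−β) + 2d(sin β − sin α) = 80.348221; p = √p² = 8.963717; φ = atan2(cos α − cos β, d − sin α + sin β) = 0.046171 rad; t = (α − φ) mod 2π = 5.645380 rad, q = (φ − β) mod 2π = 1.187584 rad → L = 6.66·(5.645380 + 8.963717 + 1.187584) = 6.66·15.796681 = 105.205895 m
LSR: p² = d² − 2 + 2cos(α−β) + 2d(sin α + sin β) = 58.999030; p = √p² = 7.681083; φ = atan2(−cos α − cos β, d + sin α + sin β) − atan2(−2, p) = 0.097046 rad; t = (φ − α) mod 2π = 0.688680 rad, q = (φ − β) mod 2π = 1.238458 rad → L = 6.66·(0.688680 + 7.681083 + 1.238458) = 6.66·9.608221 = 63.990751 m
RSL: p² = d² − 2 + 2cos(α−β) − 2d(sin α + sin β) = 113.602474; p = √p² = 10.658446; φ = atan2(cos α + cos β, d − sin α − sin β) − atan2(2, p) = -0.070304 rad; t = (α − φ) mod 2π = 5.761856 rad, q = (β − φ) mod 2π = 5.212077 rad → L = 6.66·(5.761856 + 10.658446 + 5.212077) = 6.66·21.632379 = 144.071645 m
RLR: c = (6 − d² + 2cos(α−β) + 2d(sin α − sin β))/8 = -9.043528, |c| > 1 → infeasible
LRL: c = (6 − d² + 2cos(α−β) − 2d(sin α − sin β))/8 = -10.679020, |c| > 1 → infeasible
Shortest: LSR with L = 63.990751 m ≈ 63.9908 m
Convert LSR to answer units (arcs ×180/π): t = 0.688680·180/π = 39.4584°, p = ρ·p = 6.66·7.681083 = 51.1560 m, q = 1.238458·180/π = 70.9584°, L = 63.9908 m.

LSR: t = 39.4584°, p = 51.1560 m, q = 70.9584°, L = 63.9908 m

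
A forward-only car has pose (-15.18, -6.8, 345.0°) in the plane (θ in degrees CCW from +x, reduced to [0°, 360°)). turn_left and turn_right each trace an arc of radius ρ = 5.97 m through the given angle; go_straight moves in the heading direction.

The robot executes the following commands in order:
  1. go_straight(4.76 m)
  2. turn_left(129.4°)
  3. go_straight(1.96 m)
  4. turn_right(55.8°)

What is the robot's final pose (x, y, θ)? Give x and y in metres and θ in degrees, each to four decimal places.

(-4.0689, 7.5624, 58.6000°)

set_pose: (x, y, θ) = (-15.1800, -6.8000, 345.0000°), ρ = 5.97
go_straight(4.76): x += 4.76·cos θ, y += 4.76·sin θ → (-10.5822, -8.0320, 345.0000°)
turn_left(129.4°): centre at ρ to the left, rotate +129.4° → (-3.6003, 0.2008, 474.4000° ≡ 114.4000°)
go_straight(1.96): x += 1.96·cos θ, y += 1.96·sin θ → (-4.4099, 1.9858, 114.4000°)
turn_right(55.8°): centre at ρ to the right, rotate −55.8° → (-4.0689, 7.5624, 58.6000°)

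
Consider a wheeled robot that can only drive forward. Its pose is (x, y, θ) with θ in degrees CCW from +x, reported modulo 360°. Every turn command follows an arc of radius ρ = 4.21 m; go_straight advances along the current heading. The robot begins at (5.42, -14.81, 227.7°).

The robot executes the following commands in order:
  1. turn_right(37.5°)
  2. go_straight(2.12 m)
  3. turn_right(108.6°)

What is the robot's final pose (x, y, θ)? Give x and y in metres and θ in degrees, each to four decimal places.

(-3.9452, -11.7370, 81.6000°)

set_pose: (x, y, θ) = (5.4200, -14.8100, 227.7000°), ρ = 4.21
turn_right(37.5°): centre at ρ to the right, rotate −37.5° → (3.0517, -16.1201, 190.2000°)
go_straight(2.12): x += 2.12·cos θ, y += 2.12·sin θ → (0.9652, -16.4955, 190.2000°)
turn_right(108.6°): centre at ρ to the right, rotate −108.6° → (-3.9452, -11.7370, 81.6000°)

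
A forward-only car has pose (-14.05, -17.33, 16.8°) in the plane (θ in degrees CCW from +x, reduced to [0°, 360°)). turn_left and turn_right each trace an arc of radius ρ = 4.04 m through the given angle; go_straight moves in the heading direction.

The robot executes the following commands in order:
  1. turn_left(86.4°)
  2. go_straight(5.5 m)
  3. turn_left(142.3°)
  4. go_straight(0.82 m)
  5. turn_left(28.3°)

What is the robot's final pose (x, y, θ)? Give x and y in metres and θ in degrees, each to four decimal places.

(-20.8448, -9.1217, 273.8000°)

set_pose: (x, y, θ) = (-14.0500, -17.3300, 16.8000°), ρ = 4.04
turn_left(86.4°): centre at ρ to the left, rotate +86.4° → (-11.2844, -12.5399, 103.2000°)
go_straight(5.5): x += 5.5·cos θ, y += 5.5·sin θ → (-12.5404, -7.1852, 103.2000°)
turn_left(142.3°): centre at ρ to the left, rotate +142.3° → (-20.1499, -6.4324, 245.5000°)
go_straight(0.82): x += 0.82·cos θ, y += 0.82·sin θ → (-20.4899, -7.1786, 245.5000°)
turn_left(28.3°): centre at ρ to the left, rotate +28.3° → (-20.8448, -9.1217, 273.8000°)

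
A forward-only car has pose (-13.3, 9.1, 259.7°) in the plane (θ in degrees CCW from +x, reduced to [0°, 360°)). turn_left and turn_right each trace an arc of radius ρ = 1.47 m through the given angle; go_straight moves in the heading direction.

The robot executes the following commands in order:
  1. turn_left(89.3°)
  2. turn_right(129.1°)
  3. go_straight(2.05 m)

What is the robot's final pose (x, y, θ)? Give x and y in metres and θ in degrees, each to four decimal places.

set_pose: (x, y, θ) = (-13.3000, 9.1000, 259.7000°), ρ = 1.47
turn_left(89.3°): centre at ρ to the left, rotate +89.3° → (-12.1342, 7.3942, 349.0000°)
turn_right(129.1°): centre at ρ to the right, rotate −129.1° → (-11.4717, 4.8234, 219.9000°)
go_straight(2.05): x += 2.05·cos θ, y += 2.05·sin θ → (-13.0444, 3.5085, 219.9000°)

(-13.0444, 3.5085, 219.9000°)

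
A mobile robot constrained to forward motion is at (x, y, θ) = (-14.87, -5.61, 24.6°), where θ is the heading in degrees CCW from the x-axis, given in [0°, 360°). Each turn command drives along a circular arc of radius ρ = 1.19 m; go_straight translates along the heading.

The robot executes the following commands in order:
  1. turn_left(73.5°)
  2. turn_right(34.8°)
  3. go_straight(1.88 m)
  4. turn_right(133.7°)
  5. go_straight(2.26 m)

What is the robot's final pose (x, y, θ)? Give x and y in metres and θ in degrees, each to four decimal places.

(-10.2852, -4.2430, 289.6000°)

set_pose: (x, y, θ) = (-14.8700, -5.6100, 24.6000°), ρ = 1.19
turn_left(73.5°): centre at ρ to the left, rotate +73.5° → (-14.1872, -4.3603, 98.1000°)
turn_right(34.8°): centre at ρ to the right, rotate −34.8° → (-14.0722, -3.6580, 63.3000°)
go_straight(1.88): x += 1.88·cos θ, y += 1.88·sin θ → (-13.2275, -1.9784, 63.3000°)
turn_right(133.7°): centre at ρ to the right, rotate −133.7° → (-11.0433, -2.1139, -70.4000° ≡ 289.6000°)
go_straight(2.26): x += 2.26·cos θ, y += 2.26·sin θ → (-10.2852, -4.2430, 289.6000°)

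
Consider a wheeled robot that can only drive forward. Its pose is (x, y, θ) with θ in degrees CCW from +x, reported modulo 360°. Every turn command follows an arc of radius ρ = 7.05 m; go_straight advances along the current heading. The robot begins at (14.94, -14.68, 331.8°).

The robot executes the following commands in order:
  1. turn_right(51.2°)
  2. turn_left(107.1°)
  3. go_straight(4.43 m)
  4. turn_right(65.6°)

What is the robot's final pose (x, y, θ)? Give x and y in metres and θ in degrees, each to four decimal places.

set_pose: (x, y, θ) = (14.9400, -14.6800, 331.8000°), ρ = 7.05
turn_right(51.2°): centre at ρ to the right, rotate −51.2° → (18.5382, -19.5963, 280.6000°)
turn_left(107.1°): centre at ρ to the left, rotate +107.1° → (28.7450, -24.5415, 387.7000° ≡ 27.7000°)
go_straight(4.43): x += 4.43·cos θ, y += 4.43·sin θ → (32.6673, -22.4823, 27.7000°)
turn_right(65.6°): centre at ρ to the right, rotate −65.6° → (40.2752, -23.1612, -37.9000° ≡ 322.1000°)

(40.2752, -23.1612, 322.1000°)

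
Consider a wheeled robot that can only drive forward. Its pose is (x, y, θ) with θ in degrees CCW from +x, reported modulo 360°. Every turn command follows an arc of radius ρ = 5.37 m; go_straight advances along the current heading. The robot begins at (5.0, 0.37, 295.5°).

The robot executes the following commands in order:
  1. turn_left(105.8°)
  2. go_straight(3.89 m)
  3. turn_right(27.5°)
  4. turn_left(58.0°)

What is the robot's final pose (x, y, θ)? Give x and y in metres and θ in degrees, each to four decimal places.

(22.3972, 5.9334, 71.8000°)

set_pose: (x, y, θ) = (5.0000, 0.3700, 295.5000°), ρ = 5.37
turn_left(105.8°): centre at ρ to the left, rotate +105.8° → (13.3911, -1.3524, 401.3000° ≡ 41.3000°)
go_straight(3.89): x += 3.89·cos θ, y += 3.89·sin θ → (16.3135, 1.2150, 41.3000°)
turn_right(27.5°): centre at ρ to the right, rotate −27.5° → (18.5768, 2.3957, 13.8000°)
turn_left(58.0°): centre at ρ to the left, rotate +58.0° → (22.3972, 5.9334, 71.8000°)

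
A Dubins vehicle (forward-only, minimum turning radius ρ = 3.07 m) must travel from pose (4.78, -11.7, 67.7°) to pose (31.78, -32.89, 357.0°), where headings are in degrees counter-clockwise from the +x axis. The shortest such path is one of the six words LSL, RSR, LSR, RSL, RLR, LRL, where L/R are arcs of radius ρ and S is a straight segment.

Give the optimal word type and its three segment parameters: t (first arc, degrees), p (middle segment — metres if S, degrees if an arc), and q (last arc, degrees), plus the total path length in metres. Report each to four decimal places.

Let ψ = atan2(Δy, Δx) = atan2(-21.19, 27.00) = -38.1253° be the start→goal bearing.
Normalize: d = |goal − start| / ρ = 34.322239/3.07 = 11.179882, α = (θ_start − ψ) mod 360° = 105.8253° = 1.847001 rad, β = (θ_goal − ψ) mod 360° = 35.1253° = 0.613053 rad.
Common terms: sin α = 0.962097, cos α = -0.272706, sin β = 0.575367, cos β = 0.817895, cos(α−β) = 0.330514, d² = 124.989772. Work in radians in the unit-radius frame; every candidate has L = ρ·(t + p + q).
LSL: p² = 2 + d² − 2cos(α−β) + 2d(sin α − sin β) = 134.975941; p = √p² = 11.617915; φ = atan2(cos β − cos α, d + sin α − sin β) = 0.094011 rad; t = (φ − α) mod 2π = 4.530195 rad, q = (β − φ) mod 2π = 0.519042 rad → L = 3.07·(4.530195 + 11.617915 + 0.519042) = 3.07·16.667152 = 51.168157 m
RSR: p² = 2 + d² − 2cos(α−β) + 2d(sin β − sin α) = 117.681545; p = √p² = 10.848112; φ = atan2(cos α − cos β, d − sin α + sin β) = -0.100704 rad; t = (α − φ) mod 2π = 1.947705 rad, q = (φ − β) mod 2π = 5.569428 rad → L = 3.07·(1.947705 + 10.848112 + 5.569428) = 3.07·18.365246 = 56.381304 m
LSR: p² = d² − 2 + 2cos(α−β) + 2d(sin α + sin β) = 158.028147; p = √p² = 12.570925; φ = atan2(−cos α − cos β, d + sin α + sin β) − atan2(−2, p) = 0.114931 rad; t = (φ − α) mod 2π = 4.551116 rad, q = (φ − β) mod 2π = 5.785064 rad → L = 3.07·(4.551116 + 12.570925 + 5.785064) = 3.07·22.907104 = 70.324811 m
RSL: p² = d² − 2 + 2cos(α−β) − 2d(sin α + sin β) = 89.273454; p = √p² = 9.448463; φ = atan2(cos α + cos β, d − sin α − sin β) − atan2(2, p) = -0.152115 rad; t = (α − φ) mod 2π = 1.999116 rad, q = (β − φ) mod 2π = 0.765168 rad → L = 3.07·(1.999116 + 9.448463 + 0.765168) = 3.07·12.212747 = 37.493132 m
RLR: c = (6 − d² + 2cos(α−β) + 2d(sin α − sin β))/8 = -13.710193, |c| > 1 → infeasible
LRL: c = (6 − d² + 2cos(α−β) − 2d(sin α − sin β))/8 = -15.871993, |c| > 1 → infeasible
Shortest: RSL with L = 37.493132 m ≈ 37.4931 m
Convert RSL to answer units (arcs ×180/π): t = 1.999116·180/π = 114.5409°, p = ρ·p = 3.07·9.448463 = 29.0068 m, q = 0.765168·180/π = 43.8409°, L = 37.4931 m.

RSL: t = 114.5409°, p = 29.0068 m, q = 43.8409°, L = 37.4931 m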